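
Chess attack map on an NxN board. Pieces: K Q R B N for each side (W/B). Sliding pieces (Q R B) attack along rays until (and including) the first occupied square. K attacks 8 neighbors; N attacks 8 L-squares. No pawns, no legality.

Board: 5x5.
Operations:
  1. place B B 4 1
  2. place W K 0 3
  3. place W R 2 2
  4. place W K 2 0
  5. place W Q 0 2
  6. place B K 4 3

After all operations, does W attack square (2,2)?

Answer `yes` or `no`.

Answer: yes

Derivation:
Op 1: place BB@(4,1)
Op 2: place WK@(0,3)
Op 3: place WR@(2,2)
Op 4: place WK@(2,0)
Op 5: place WQ@(0,2)
Op 6: place BK@(4,3)
Per-piece attacks for W:
  WQ@(0,2): attacks (0,3) (0,1) (0,0) (1,2) (2,2) (1,3) (2,4) (1,1) (2,0) [ray(0,1) blocked at (0,3); ray(1,0) blocked at (2,2); ray(1,-1) blocked at (2,0)]
  WK@(0,3): attacks (0,4) (0,2) (1,3) (1,4) (1,2)
  WK@(2,0): attacks (2,1) (3,0) (1,0) (3,1) (1,1)
  WR@(2,2): attacks (2,3) (2,4) (2,1) (2,0) (3,2) (4,2) (1,2) (0,2) [ray(0,-1) blocked at (2,0); ray(-1,0) blocked at (0,2)]
W attacks (2,2): yes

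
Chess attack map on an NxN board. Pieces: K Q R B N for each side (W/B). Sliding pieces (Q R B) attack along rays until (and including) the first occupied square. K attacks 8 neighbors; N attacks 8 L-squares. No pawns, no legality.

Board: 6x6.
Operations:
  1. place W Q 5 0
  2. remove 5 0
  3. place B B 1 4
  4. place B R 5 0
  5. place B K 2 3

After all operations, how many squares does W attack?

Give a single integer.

Answer: 0

Derivation:
Op 1: place WQ@(5,0)
Op 2: remove (5,0)
Op 3: place BB@(1,4)
Op 4: place BR@(5,0)
Op 5: place BK@(2,3)
Per-piece attacks for W:
Union (0 distinct): (none)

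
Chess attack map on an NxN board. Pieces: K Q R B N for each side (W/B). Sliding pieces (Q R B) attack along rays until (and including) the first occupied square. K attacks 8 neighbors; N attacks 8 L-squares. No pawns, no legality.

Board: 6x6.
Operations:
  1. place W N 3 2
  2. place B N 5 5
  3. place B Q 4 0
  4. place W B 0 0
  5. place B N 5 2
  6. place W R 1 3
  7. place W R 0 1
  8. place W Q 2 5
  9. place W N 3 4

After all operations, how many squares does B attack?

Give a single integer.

Answer: 17

Derivation:
Op 1: place WN@(3,2)
Op 2: place BN@(5,5)
Op 3: place BQ@(4,0)
Op 4: place WB@(0,0)
Op 5: place BN@(5,2)
Op 6: place WR@(1,3)
Op 7: place WR@(0,1)
Op 8: place WQ@(2,5)
Op 9: place WN@(3,4)
Per-piece attacks for B:
  BQ@(4,0): attacks (4,1) (4,2) (4,3) (4,4) (4,5) (5,0) (3,0) (2,0) (1,0) (0,0) (5,1) (3,1) (2,2) (1,3) [ray(-1,0) blocked at (0,0); ray(-1,1) blocked at (1,3)]
  BN@(5,2): attacks (4,4) (3,3) (4,0) (3,1)
  BN@(5,5): attacks (4,3) (3,4)
Union (17 distinct): (0,0) (1,0) (1,3) (2,0) (2,2) (3,0) (3,1) (3,3) (3,4) (4,0) (4,1) (4,2) (4,3) (4,4) (4,5) (5,0) (5,1)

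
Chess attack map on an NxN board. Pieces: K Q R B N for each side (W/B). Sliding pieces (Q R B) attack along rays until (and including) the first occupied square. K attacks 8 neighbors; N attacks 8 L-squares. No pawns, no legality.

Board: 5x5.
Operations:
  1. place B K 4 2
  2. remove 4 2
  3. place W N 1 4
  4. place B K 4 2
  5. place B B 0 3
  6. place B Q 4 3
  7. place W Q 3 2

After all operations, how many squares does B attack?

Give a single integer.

Op 1: place BK@(4,2)
Op 2: remove (4,2)
Op 3: place WN@(1,4)
Op 4: place BK@(4,2)
Op 5: place BB@(0,3)
Op 6: place BQ@(4,3)
Op 7: place WQ@(3,2)
Per-piece attacks for B:
  BB@(0,3): attacks (1,4) (1,2) (2,1) (3,0) [ray(1,1) blocked at (1,4)]
  BK@(4,2): attacks (4,3) (4,1) (3,2) (3,3) (3,1)
  BQ@(4,3): attacks (4,4) (4,2) (3,3) (2,3) (1,3) (0,3) (3,4) (3,2) [ray(0,-1) blocked at (4,2); ray(-1,0) blocked at (0,3); ray(-1,-1) blocked at (3,2)]
Union (15 distinct): (0,3) (1,2) (1,3) (1,4) (2,1) (2,3) (3,0) (3,1) (3,2) (3,3) (3,4) (4,1) (4,2) (4,3) (4,4)

Answer: 15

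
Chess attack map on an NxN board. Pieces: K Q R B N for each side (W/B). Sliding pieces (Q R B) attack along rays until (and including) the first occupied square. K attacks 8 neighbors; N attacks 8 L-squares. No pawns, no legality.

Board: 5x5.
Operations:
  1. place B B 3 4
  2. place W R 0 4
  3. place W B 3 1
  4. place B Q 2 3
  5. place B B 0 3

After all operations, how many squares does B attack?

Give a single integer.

Op 1: place BB@(3,4)
Op 2: place WR@(0,4)
Op 3: place WB@(3,1)
Op 4: place BQ@(2,3)
Op 5: place BB@(0,3)
Per-piece attacks for B:
  BB@(0,3): attacks (1,4) (1,2) (2,1) (3,0)
  BQ@(2,3): attacks (2,4) (2,2) (2,1) (2,0) (3,3) (4,3) (1,3) (0,3) (3,4) (3,2) (4,1) (1,4) (1,2) (0,1) [ray(-1,0) blocked at (0,3); ray(1,1) blocked at (3,4)]
  BB@(3,4): attacks (4,3) (2,3) [ray(-1,-1) blocked at (2,3)]
Union (16 distinct): (0,1) (0,3) (1,2) (1,3) (1,4) (2,0) (2,1) (2,2) (2,3) (2,4) (3,0) (3,2) (3,3) (3,4) (4,1) (4,3)

Answer: 16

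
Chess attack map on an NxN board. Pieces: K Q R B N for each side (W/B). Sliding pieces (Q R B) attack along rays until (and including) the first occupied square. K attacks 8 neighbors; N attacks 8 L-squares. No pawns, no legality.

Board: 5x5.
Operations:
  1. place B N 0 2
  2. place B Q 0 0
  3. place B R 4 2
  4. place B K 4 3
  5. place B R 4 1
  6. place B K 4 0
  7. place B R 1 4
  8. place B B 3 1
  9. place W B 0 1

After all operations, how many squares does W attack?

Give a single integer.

Answer: 4

Derivation:
Op 1: place BN@(0,2)
Op 2: place BQ@(0,0)
Op 3: place BR@(4,2)
Op 4: place BK@(4,3)
Op 5: place BR@(4,1)
Op 6: place BK@(4,0)
Op 7: place BR@(1,4)
Op 8: place BB@(3,1)
Op 9: place WB@(0,1)
Per-piece attacks for W:
  WB@(0,1): attacks (1,2) (2,3) (3,4) (1,0)
Union (4 distinct): (1,0) (1,2) (2,3) (3,4)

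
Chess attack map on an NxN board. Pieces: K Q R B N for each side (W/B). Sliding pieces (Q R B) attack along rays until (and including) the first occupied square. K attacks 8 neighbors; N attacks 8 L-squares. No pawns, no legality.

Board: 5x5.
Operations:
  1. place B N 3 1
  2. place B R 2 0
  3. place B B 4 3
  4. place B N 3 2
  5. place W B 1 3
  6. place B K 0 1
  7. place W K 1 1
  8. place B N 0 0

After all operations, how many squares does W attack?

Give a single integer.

Op 1: place BN@(3,1)
Op 2: place BR@(2,0)
Op 3: place BB@(4,3)
Op 4: place BN@(3,2)
Op 5: place WB@(1,3)
Op 6: place BK@(0,1)
Op 7: place WK@(1,1)
Op 8: place BN@(0,0)
Per-piece attacks for W:
  WK@(1,1): attacks (1,2) (1,0) (2,1) (0,1) (2,2) (2,0) (0,2) (0,0)
  WB@(1,3): attacks (2,4) (2,2) (3,1) (0,4) (0,2) [ray(1,-1) blocked at (3,1)]
Union (11 distinct): (0,0) (0,1) (0,2) (0,4) (1,0) (1,2) (2,0) (2,1) (2,2) (2,4) (3,1)

Answer: 11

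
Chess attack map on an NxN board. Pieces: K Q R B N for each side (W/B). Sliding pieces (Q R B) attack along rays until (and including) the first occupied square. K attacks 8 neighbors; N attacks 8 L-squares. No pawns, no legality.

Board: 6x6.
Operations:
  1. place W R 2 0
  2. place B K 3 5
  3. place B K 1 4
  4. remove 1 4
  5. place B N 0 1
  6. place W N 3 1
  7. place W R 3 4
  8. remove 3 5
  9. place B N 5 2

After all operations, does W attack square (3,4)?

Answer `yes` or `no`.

Answer: no

Derivation:
Op 1: place WR@(2,0)
Op 2: place BK@(3,5)
Op 3: place BK@(1,4)
Op 4: remove (1,4)
Op 5: place BN@(0,1)
Op 6: place WN@(3,1)
Op 7: place WR@(3,4)
Op 8: remove (3,5)
Op 9: place BN@(5,2)
Per-piece attacks for W:
  WR@(2,0): attacks (2,1) (2,2) (2,3) (2,4) (2,5) (3,0) (4,0) (5,0) (1,0) (0,0)
  WN@(3,1): attacks (4,3) (5,2) (2,3) (1,2) (5,0) (1,0)
  WR@(3,4): attacks (3,5) (3,3) (3,2) (3,1) (4,4) (5,4) (2,4) (1,4) (0,4) [ray(0,-1) blocked at (3,1)]
W attacks (3,4): no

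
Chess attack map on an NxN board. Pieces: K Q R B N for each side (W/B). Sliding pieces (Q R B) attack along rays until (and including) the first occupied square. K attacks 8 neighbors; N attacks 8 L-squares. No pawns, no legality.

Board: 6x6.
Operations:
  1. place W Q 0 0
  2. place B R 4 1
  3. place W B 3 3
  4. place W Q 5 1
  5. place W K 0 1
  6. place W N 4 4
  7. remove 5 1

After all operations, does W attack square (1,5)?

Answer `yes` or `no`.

Op 1: place WQ@(0,0)
Op 2: place BR@(4,1)
Op 3: place WB@(3,3)
Op 4: place WQ@(5,1)
Op 5: place WK@(0,1)
Op 6: place WN@(4,4)
Op 7: remove (5,1)
Per-piece attacks for W:
  WQ@(0,0): attacks (0,1) (1,0) (2,0) (3,0) (4,0) (5,0) (1,1) (2,2) (3,3) [ray(0,1) blocked at (0,1); ray(1,1) blocked at (3,3)]
  WK@(0,1): attacks (0,2) (0,0) (1,1) (1,2) (1,0)
  WB@(3,3): attacks (4,4) (4,2) (5,1) (2,4) (1,5) (2,2) (1,1) (0,0) [ray(1,1) blocked at (4,4); ray(-1,-1) blocked at (0,0)]
  WN@(4,4): attacks (2,5) (5,2) (3,2) (2,3)
W attacks (1,5): yes

Answer: yes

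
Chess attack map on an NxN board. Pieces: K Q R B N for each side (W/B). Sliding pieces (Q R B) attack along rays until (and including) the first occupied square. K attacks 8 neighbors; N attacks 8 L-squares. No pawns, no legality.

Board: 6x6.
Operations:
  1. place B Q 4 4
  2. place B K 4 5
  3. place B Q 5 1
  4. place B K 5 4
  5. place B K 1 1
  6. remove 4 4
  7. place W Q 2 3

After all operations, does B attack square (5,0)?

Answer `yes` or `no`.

Op 1: place BQ@(4,4)
Op 2: place BK@(4,5)
Op 3: place BQ@(5,1)
Op 4: place BK@(5,4)
Op 5: place BK@(1,1)
Op 6: remove (4,4)
Op 7: place WQ@(2,3)
Per-piece attacks for B:
  BK@(1,1): attacks (1,2) (1,0) (2,1) (0,1) (2,2) (2,0) (0,2) (0,0)
  BK@(4,5): attacks (4,4) (5,5) (3,5) (5,4) (3,4)
  BQ@(5,1): attacks (5,2) (5,3) (5,4) (5,0) (4,1) (3,1) (2,1) (1,1) (4,2) (3,3) (2,4) (1,5) (4,0) [ray(0,1) blocked at (5,4); ray(-1,0) blocked at (1,1)]
  BK@(5,4): attacks (5,5) (5,3) (4,4) (4,5) (4,3)
B attacks (5,0): yes

Answer: yes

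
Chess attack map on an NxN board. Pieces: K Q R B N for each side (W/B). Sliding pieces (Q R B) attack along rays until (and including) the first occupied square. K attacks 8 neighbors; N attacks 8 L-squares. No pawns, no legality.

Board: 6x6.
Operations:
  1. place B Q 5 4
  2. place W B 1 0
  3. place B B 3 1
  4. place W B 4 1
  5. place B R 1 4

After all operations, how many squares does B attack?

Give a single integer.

Op 1: place BQ@(5,4)
Op 2: place WB@(1,0)
Op 3: place BB@(3,1)
Op 4: place WB@(4,1)
Op 5: place BR@(1,4)
Per-piece attacks for B:
  BR@(1,4): attacks (1,5) (1,3) (1,2) (1,1) (1,0) (2,4) (3,4) (4,4) (5,4) (0,4) [ray(0,-1) blocked at (1,0); ray(1,0) blocked at (5,4)]
  BB@(3,1): attacks (4,2) (5,3) (4,0) (2,2) (1,3) (0,4) (2,0)
  BQ@(5,4): attacks (5,5) (5,3) (5,2) (5,1) (5,0) (4,4) (3,4) (2,4) (1,4) (4,5) (4,3) (3,2) (2,1) (1,0) [ray(-1,0) blocked at (1,4); ray(-1,-1) blocked at (1,0)]
Union (24 distinct): (0,4) (1,0) (1,1) (1,2) (1,3) (1,4) (1,5) (2,0) (2,1) (2,2) (2,4) (3,2) (3,4) (4,0) (4,2) (4,3) (4,4) (4,5) (5,0) (5,1) (5,2) (5,3) (5,4) (5,5)

Answer: 24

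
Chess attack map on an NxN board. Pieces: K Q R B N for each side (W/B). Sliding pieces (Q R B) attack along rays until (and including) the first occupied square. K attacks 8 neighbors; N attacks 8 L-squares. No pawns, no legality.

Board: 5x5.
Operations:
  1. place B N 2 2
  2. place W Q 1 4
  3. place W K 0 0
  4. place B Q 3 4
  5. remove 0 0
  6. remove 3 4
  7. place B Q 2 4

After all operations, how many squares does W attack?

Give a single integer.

Op 1: place BN@(2,2)
Op 2: place WQ@(1,4)
Op 3: place WK@(0,0)
Op 4: place BQ@(3,4)
Op 5: remove (0,0)
Op 6: remove (3,4)
Op 7: place BQ@(2,4)
Per-piece attacks for W:
  WQ@(1,4): attacks (1,3) (1,2) (1,1) (1,0) (2,4) (0,4) (2,3) (3,2) (4,1) (0,3) [ray(1,0) blocked at (2,4)]
Union (10 distinct): (0,3) (0,4) (1,0) (1,1) (1,2) (1,3) (2,3) (2,4) (3,2) (4,1)

Answer: 10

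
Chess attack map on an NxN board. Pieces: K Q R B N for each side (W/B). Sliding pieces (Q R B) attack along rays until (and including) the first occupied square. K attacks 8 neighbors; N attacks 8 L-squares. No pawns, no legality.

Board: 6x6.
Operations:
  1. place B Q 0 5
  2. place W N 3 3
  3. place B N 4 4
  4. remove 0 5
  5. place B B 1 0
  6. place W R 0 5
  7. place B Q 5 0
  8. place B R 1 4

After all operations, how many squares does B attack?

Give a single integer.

Answer: 25

Derivation:
Op 1: place BQ@(0,5)
Op 2: place WN@(3,3)
Op 3: place BN@(4,4)
Op 4: remove (0,5)
Op 5: place BB@(1,0)
Op 6: place WR@(0,5)
Op 7: place BQ@(5,0)
Op 8: place BR@(1,4)
Per-piece attacks for B:
  BB@(1,0): attacks (2,1) (3,2) (4,3) (5,4) (0,1)
  BR@(1,4): attacks (1,5) (1,3) (1,2) (1,1) (1,0) (2,4) (3,4) (4,4) (0,4) [ray(0,-1) blocked at (1,0); ray(1,0) blocked at (4,4)]
  BN@(4,4): attacks (2,5) (5,2) (3,2) (2,3)
  BQ@(5,0): attacks (5,1) (5,2) (5,3) (5,4) (5,5) (4,0) (3,0) (2,0) (1,0) (4,1) (3,2) (2,3) (1,4) [ray(-1,0) blocked at (1,0); ray(-1,1) blocked at (1,4)]
Union (25 distinct): (0,1) (0,4) (1,0) (1,1) (1,2) (1,3) (1,4) (1,5) (2,0) (2,1) (2,3) (2,4) (2,5) (3,0) (3,2) (3,4) (4,0) (4,1) (4,3) (4,4) (5,1) (5,2) (5,3) (5,4) (5,5)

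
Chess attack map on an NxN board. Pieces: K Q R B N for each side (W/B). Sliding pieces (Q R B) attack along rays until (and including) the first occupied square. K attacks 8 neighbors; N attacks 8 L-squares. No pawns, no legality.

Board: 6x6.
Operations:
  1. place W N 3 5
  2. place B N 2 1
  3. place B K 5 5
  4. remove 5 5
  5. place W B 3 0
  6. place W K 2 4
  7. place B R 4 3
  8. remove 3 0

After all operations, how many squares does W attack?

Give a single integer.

Op 1: place WN@(3,5)
Op 2: place BN@(2,1)
Op 3: place BK@(5,5)
Op 4: remove (5,5)
Op 5: place WB@(3,0)
Op 6: place WK@(2,4)
Op 7: place BR@(4,3)
Op 8: remove (3,0)
Per-piece attacks for W:
  WK@(2,4): attacks (2,5) (2,3) (3,4) (1,4) (3,5) (3,3) (1,5) (1,3)
  WN@(3,5): attacks (4,3) (5,4) (2,3) (1,4)
Union (10 distinct): (1,3) (1,4) (1,5) (2,3) (2,5) (3,3) (3,4) (3,5) (4,3) (5,4)

Answer: 10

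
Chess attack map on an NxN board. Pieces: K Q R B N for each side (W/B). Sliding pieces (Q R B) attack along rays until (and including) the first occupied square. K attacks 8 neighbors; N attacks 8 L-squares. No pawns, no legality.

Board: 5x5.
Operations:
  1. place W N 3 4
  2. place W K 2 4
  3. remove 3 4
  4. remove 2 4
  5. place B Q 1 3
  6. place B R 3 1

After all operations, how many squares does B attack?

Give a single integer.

Op 1: place WN@(3,4)
Op 2: place WK@(2,4)
Op 3: remove (3,4)
Op 4: remove (2,4)
Op 5: place BQ@(1,3)
Op 6: place BR@(3,1)
Per-piece attacks for B:
  BQ@(1,3): attacks (1,4) (1,2) (1,1) (1,0) (2,3) (3,3) (4,3) (0,3) (2,4) (2,2) (3,1) (0,4) (0,2) [ray(1,-1) blocked at (3,1)]
  BR@(3,1): attacks (3,2) (3,3) (3,4) (3,0) (4,1) (2,1) (1,1) (0,1)
Union (19 distinct): (0,1) (0,2) (0,3) (0,4) (1,0) (1,1) (1,2) (1,4) (2,1) (2,2) (2,3) (2,4) (3,0) (3,1) (3,2) (3,3) (3,4) (4,1) (4,3)

Answer: 19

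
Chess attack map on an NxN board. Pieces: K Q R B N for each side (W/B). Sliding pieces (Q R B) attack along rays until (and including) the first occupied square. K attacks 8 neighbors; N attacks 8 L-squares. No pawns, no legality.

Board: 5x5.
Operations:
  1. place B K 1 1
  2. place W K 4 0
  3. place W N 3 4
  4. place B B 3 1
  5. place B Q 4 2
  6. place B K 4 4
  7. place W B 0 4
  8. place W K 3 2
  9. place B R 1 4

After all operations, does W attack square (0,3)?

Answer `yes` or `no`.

Op 1: place BK@(1,1)
Op 2: place WK@(4,0)
Op 3: place WN@(3,4)
Op 4: place BB@(3,1)
Op 5: place BQ@(4,2)
Op 6: place BK@(4,4)
Op 7: place WB@(0,4)
Op 8: place WK@(3,2)
Op 9: place BR@(1,4)
Per-piece attacks for W:
  WB@(0,4): attacks (1,3) (2,2) (3,1) [ray(1,-1) blocked at (3,1)]
  WK@(3,2): attacks (3,3) (3,1) (4,2) (2,2) (4,3) (4,1) (2,3) (2,1)
  WN@(3,4): attacks (4,2) (2,2) (1,3)
  WK@(4,0): attacks (4,1) (3,0) (3,1)
W attacks (0,3): no

Answer: no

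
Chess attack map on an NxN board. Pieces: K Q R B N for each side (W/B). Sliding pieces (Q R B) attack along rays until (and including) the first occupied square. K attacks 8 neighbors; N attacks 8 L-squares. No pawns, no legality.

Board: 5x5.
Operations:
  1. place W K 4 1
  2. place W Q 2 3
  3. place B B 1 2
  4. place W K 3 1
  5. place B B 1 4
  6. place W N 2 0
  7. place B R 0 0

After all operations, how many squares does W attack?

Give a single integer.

Op 1: place WK@(4,1)
Op 2: place WQ@(2,3)
Op 3: place BB@(1,2)
Op 4: place WK@(3,1)
Op 5: place BB@(1,4)
Op 6: place WN@(2,0)
Op 7: place BR@(0,0)
Per-piece attacks for W:
  WN@(2,0): attacks (3,2) (4,1) (1,2) (0,1)
  WQ@(2,3): attacks (2,4) (2,2) (2,1) (2,0) (3,3) (4,3) (1,3) (0,3) (3,4) (3,2) (4,1) (1,4) (1,2) [ray(0,-1) blocked at (2,0); ray(1,-1) blocked at (4,1); ray(-1,1) blocked at (1,4); ray(-1,-1) blocked at (1,2)]
  WK@(3,1): attacks (3,2) (3,0) (4,1) (2,1) (4,2) (4,0) (2,2) (2,0)
  WK@(4,1): attacks (4,2) (4,0) (3,1) (3,2) (3,0)
Union (18 distinct): (0,1) (0,3) (1,2) (1,3) (1,4) (2,0) (2,1) (2,2) (2,4) (3,0) (3,1) (3,2) (3,3) (3,4) (4,0) (4,1) (4,2) (4,3)

Answer: 18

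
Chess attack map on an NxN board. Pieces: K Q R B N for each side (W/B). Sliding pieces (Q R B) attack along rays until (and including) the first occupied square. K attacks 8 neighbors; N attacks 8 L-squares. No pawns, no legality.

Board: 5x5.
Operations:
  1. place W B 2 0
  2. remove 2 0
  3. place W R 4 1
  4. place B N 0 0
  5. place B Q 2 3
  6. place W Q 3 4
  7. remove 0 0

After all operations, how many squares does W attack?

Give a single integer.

Answer: 15

Derivation:
Op 1: place WB@(2,0)
Op 2: remove (2,0)
Op 3: place WR@(4,1)
Op 4: place BN@(0,0)
Op 5: place BQ@(2,3)
Op 6: place WQ@(3,4)
Op 7: remove (0,0)
Per-piece attacks for W:
  WQ@(3,4): attacks (3,3) (3,2) (3,1) (3,0) (4,4) (2,4) (1,4) (0,4) (4,3) (2,3) [ray(-1,-1) blocked at (2,3)]
  WR@(4,1): attacks (4,2) (4,3) (4,4) (4,0) (3,1) (2,1) (1,1) (0,1)
Union (15 distinct): (0,1) (0,4) (1,1) (1,4) (2,1) (2,3) (2,4) (3,0) (3,1) (3,2) (3,3) (4,0) (4,2) (4,3) (4,4)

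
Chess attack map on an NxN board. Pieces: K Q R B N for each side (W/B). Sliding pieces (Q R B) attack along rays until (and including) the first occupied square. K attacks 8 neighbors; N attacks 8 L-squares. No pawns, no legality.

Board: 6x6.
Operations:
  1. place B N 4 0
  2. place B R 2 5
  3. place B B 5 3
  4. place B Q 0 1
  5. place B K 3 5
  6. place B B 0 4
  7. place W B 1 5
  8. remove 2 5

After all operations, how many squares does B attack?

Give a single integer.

Answer: 26

Derivation:
Op 1: place BN@(4,0)
Op 2: place BR@(2,5)
Op 3: place BB@(5,3)
Op 4: place BQ@(0,1)
Op 5: place BK@(3,5)
Op 6: place BB@(0,4)
Op 7: place WB@(1,5)
Op 8: remove (2,5)
Per-piece attacks for B:
  BQ@(0,1): attacks (0,2) (0,3) (0,4) (0,0) (1,1) (2,1) (3,1) (4,1) (5,1) (1,2) (2,3) (3,4) (4,5) (1,0) [ray(0,1) blocked at (0,4)]
  BB@(0,4): attacks (1,5) (1,3) (2,2) (3,1) (4,0) [ray(1,1) blocked at (1,5); ray(1,-1) blocked at (4,0)]
  BK@(3,5): attacks (3,4) (4,5) (2,5) (4,4) (2,4)
  BN@(4,0): attacks (5,2) (3,2) (2,1)
  BB@(5,3): attacks (4,4) (3,5) (4,2) (3,1) (2,0) [ray(-1,1) blocked at (3,5)]
Union (26 distinct): (0,0) (0,2) (0,3) (0,4) (1,0) (1,1) (1,2) (1,3) (1,5) (2,0) (2,1) (2,2) (2,3) (2,4) (2,5) (3,1) (3,2) (3,4) (3,5) (4,0) (4,1) (4,2) (4,4) (4,5) (5,1) (5,2)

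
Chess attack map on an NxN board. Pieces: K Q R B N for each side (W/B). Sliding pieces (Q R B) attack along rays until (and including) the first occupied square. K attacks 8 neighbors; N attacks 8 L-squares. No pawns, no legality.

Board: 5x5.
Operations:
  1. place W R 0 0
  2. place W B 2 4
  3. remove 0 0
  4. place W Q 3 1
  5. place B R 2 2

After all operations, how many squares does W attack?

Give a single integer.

Answer: 14

Derivation:
Op 1: place WR@(0,0)
Op 2: place WB@(2,4)
Op 3: remove (0,0)
Op 4: place WQ@(3,1)
Op 5: place BR@(2,2)
Per-piece attacks for W:
  WB@(2,4): attacks (3,3) (4,2) (1,3) (0,2)
  WQ@(3,1): attacks (3,2) (3,3) (3,4) (3,0) (4,1) (2,1) (1,1) (0,1) (4,2) (4,0) (2,2) (2,0) [ray(-1,1) blocked at (2,2)]
Union (14 distinct): (0,1) (0,2) (1,1) (1,3) (2,0) (2,1) (2,2) (3,0) (3,2) (3,3) (3,4) (4,0) (4,1) (4,2)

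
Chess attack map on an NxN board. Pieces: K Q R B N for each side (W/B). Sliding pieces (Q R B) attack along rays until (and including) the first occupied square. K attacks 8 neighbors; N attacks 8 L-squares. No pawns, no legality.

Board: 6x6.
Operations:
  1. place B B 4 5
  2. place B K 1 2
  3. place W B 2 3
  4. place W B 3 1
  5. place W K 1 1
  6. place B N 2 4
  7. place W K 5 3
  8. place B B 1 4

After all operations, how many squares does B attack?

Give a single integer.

Answer: 16

Derivation:
Op 1: place BB@(4,5)
Op 2: place BK@(1,2)
Op 3: place WB@(2,3)
Op 4: place WB@(3,1)
Op 5: place WK@(1,1)
Op 6: place BN@(2,4)
Op 7: place WK@(5,3)
Op 8: place BB@(1,4)
Per-piece attacks for B:
  BK@(1,2): attacks (1,3) (1,1) (2,2) (0,2) (2,3) (2,1) (0,3) (0,1)
  BB@(1,4): attacks (2,5) (2,3) (0,5) (0,3) [ray(1,-1) blocked at (2,3)]
  BN@(2,4): attacks (4,5) (0,5) (3,2) (4,3) (1,2) (0,3)
  BB@(4,5): attacks (5,4) (3,4) (2,3) [ray(-1,-1) blocked at (2,3)]
Union (16 distinct): (0,1) (0,2) (0,3) (0,5) (1,1) (1,2) (1,3) (2,1) (2,2) (2,3) (2,5) (3,2) (3,4) (4,3) (4,5) (5,4)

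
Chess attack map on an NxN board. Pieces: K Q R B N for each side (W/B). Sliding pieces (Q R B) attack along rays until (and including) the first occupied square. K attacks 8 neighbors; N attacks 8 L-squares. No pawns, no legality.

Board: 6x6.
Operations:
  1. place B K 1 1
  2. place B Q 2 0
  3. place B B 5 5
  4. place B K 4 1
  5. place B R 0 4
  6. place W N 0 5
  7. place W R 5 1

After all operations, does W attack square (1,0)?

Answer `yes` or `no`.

Op 1: place BK@(1,1)
Op 2: place BQ@(2,0)
Op 3: place BB@(5,5)
Op 4: place BK@(4,1)
Op 5: place BR@(0,4)
Op 6: place WN@(0,5)
Op 7: place WR@(5,1)
Per-piece attacks for W:
  WN@(0,5): attacks (1,3) (2,4)
  WR@(5,1): attacks (5,2) (5,3) (5,4) (5,5) (5,0) (4,1) [ray(0,1) blocked at (5,5); ray(-1,0) blocked at (4,1)]
W attacks (1,0): no

Answer: no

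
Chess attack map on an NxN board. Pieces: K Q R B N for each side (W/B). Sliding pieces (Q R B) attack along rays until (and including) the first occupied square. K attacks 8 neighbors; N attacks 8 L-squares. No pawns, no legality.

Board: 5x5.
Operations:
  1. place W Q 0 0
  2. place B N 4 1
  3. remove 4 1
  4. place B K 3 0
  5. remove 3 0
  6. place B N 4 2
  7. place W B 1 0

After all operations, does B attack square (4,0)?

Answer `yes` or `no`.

Answer: no

Derivation:
Op 1: place WQ@(0,0)
Op 2: place BN@(4,1)
Op 3: remove (4,1)
Op 4: place BK@(3,0)
Op 5: remove (3,0)
Op 6: place BN@(4,2)
Op 7: place WB@(1,0)
Per-piece attacks for B:
  BN@(4,2): attacks (3,4) (2,3) (3,0) (2,1)
B attacks (4,0): no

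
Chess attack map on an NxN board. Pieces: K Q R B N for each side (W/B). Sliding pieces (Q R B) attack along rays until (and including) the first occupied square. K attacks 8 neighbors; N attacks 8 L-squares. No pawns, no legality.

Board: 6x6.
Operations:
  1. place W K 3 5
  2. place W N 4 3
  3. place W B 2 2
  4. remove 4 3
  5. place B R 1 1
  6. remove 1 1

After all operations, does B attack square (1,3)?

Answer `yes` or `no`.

Answer: no

Derivation:
Op 1: place WK@(3,5)
Op 2: place WN@(4,3)
Op 3: place WB@(2,2)
Op 4: remove (4,3)
Op 5: place BR@(1,1)
Op 6: remove (1,1)
Per-piece attacks for B:
B attacks (1,3): no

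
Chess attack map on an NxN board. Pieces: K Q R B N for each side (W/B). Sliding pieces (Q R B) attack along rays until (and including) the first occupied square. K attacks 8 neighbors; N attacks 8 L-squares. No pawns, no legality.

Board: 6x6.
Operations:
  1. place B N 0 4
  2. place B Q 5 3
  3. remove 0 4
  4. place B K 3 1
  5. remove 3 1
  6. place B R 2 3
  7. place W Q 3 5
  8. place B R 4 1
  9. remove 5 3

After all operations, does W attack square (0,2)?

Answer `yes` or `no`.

Answer: yes

Derivation:
Op 1: place BN@(0,4)
Op 2: place BQ@(5,3)
Op 3: remove (0,4)
Op 4: place BK@(3,1)
Op 5: remove (3,1)
Op 6: place BR@(2,3)
Op 7: place WQ@(3,5)
Op 8: place BR@(4,1)
Op 9: remove (5,3)
Per-piece attacks for W:
  WQ@(3,5): attacks (3,4) (3,3) (3,2) (3,1) (3,0) (4,5) (5,5) (2,5) (1,5) (0,5) (4,4) (5,3) (2,4) (1,3) (0,2)
W attacks (0,2): yes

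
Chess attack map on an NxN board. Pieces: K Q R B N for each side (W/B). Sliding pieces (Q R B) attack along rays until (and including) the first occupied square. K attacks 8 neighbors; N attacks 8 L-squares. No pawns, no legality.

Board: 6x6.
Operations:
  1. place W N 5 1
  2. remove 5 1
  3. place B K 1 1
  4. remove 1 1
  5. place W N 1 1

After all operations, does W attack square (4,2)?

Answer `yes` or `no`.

Answer: no

Derivation:
Op 1: place WN@(5,1)
Op 2: remove (5,1)
Op 3: place BK@(1,1)
Op 4: remove (1,1)
Op 5: place WN@(1,1)
Per-piece attacks for W:
  WN@(1,1): attacks (2,3) (3,2) (0,3) (3,0)
W attacks (4,2): no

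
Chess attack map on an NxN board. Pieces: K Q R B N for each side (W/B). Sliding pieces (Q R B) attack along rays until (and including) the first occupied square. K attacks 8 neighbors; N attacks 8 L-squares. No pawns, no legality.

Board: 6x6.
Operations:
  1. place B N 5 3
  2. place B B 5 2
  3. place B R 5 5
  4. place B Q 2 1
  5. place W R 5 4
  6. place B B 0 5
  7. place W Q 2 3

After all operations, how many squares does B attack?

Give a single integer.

Answer: 22

Derivation:
Op 1: place BN@(5,3)
Op 2: place BB@(5,2)
Op 3: place BR@(5,5)
Op 4: place BQ@(2,1)
Op 5: place WR@(5,4)
Op 6: place BB@(0,5)
Op 7: place WQ@(2,3)
Per-piece attacks for B:
  BB@(0,5): attacks (1,4) (2,3) [ray(1,-1) blocked at (2,3)]
  BQ@(2,1): attacks (2,2) (2,3) (2,0) (3,1) (4,1) (5,1) (1,1) (0,1) (3,2) (4,3) (5,4) (3,0) (1,2) (0,3) (1,0) [ray(0,1) blocked at (2,3); ray(1,1) blocked at (5,4)]
  BB@(5,2): attacks (4,3) (3,4) (2,5) (4,1) (3,0)
  BN@(5,3): attacks (4,5) (3,4) (4,1) (3,2)
  BR@(5,5): attacks (5,4) (4,5) (3,5) (2,5) (1,5) (0,5) [ray(0,-1) blocked at (5,4); ray(-1,0) blocked at (0,5)]
Union (22 distinct): (0,1) (0,3) (0,5) (1,0) (1,1) (1,2) (1,4) (1,5) (2,0) (2,2) (2,3) (2,5) (3,0) (3,1) (3,2) (3,4) (3,5) (4,1) (4,3) (4,5) (5,1) (5,4)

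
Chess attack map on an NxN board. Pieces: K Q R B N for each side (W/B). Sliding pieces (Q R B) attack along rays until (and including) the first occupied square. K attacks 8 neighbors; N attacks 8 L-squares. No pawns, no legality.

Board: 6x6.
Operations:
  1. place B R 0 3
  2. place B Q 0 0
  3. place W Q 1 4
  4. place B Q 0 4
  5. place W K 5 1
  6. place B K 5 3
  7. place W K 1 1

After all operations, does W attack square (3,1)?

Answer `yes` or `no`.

Answer: no

Derivation:
Op 1: place BR@(0,3)
Op 2: place BQ@(0,0)
Op 3: place WQ@(1,4)
Op 4: place BQ@(0,4)
Op 5: place WK@(5,1)
Op 6: place BK@(5,3)
Op 7: place WK@(1,1)
Per-piece attacks for W:
  WK@(1,1): attacks (1,2) (1,0) (2,1) (0,1) (2,2) (2,0) (0,2) (0,0)
  WQ@(1,4): attacks (1,5) (1,3) (1,2) (1,1) (2,4) (3,4) (4,4) (5,4) (0,4) (2,5) (2,3) (3,2) (4,1) (5,0) (0,5) (0,3) [ray(0,-1) blocked at (1,1); ray(-1,0) blocked at (0,4); ray(-1,-1) blocked at (0,3)]
  WK@(5,1): attacks (5,2) (5,0) (4,1) (4,2) (4,0)
W attacks (3,1): no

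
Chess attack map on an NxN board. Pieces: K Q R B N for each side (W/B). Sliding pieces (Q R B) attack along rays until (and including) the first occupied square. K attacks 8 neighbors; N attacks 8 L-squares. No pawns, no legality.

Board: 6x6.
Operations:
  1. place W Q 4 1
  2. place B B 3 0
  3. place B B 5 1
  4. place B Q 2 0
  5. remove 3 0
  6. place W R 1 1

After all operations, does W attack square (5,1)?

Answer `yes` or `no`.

Answer: yes

Derivation:
Op 1: place WQ@(4,1)
Op 2: place BB@(3,0)
Op 3: place BB@(5,1)
Op 4: place BQ@(2,0)
Op 5: remove (3,0)
Op 6: place WR@(1,1)
Per-piece attacks for W:
  WR@(1,1): attacks (1,2) (1,3) (1,4) (1,5) (1,0) (2,1) (3,1) (4,1) (0,1) [ray(1,0) blocked at (4,1)]
  WQ@(4,1): attacks (4,2) (4,3) (4,4) (4,5) (4,0) (5,1) (3,1) (2,1) (1,1) (5,2) (5,0) (3,2) (2,3) (1,4) (0,5) (3,0) [ray(1,0) blocked at (5,1); ray(-1,0) blocked at (1,1)]
W attacks (5,1): yes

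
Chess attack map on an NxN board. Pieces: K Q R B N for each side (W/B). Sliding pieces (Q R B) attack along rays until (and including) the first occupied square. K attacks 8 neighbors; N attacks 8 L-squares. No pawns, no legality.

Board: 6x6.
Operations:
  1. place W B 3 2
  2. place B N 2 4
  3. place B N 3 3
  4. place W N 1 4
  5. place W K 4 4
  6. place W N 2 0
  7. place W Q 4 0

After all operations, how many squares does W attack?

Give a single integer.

Op 1: place WB@(3,2)
Op 2: place BN@(2,4)
Op 3: place BN@(3,3)
Op 4: place WN@(1,4)
Op 5: place WK@(4,4)
Op 6: place WN@(2,0)
Op 7: place WQ@(4,0)
Per-piece attacks for W:
  WN@(1,4): attacks (3,5) (2,2) (3,3) (0,2)
  WN@(2,0): attacks (3,2) (4,1) (1,2) (0,1)
  WB@(3,2): attacks (4,3) (5,4) (4,1) (5,0) (2,3) (1,4) (2,1) (1,0) [ray(-1,1) blocked at (1,4)]
  WQ@(4,0): attacks (4,1) (4,2) (4,3) (4,4) (5,0) (3,0) (2,0) (5,1) (3,1) (2,2) (1,3) (0,4) [ray(0,1) blocked at (4,4); ray(-1,0) blocked at (2,0)]
  WK@(4,4): attacks (4,5) (4,3) (5,4) (3,4) (5,5) (5,3) (3,5) (3,3)
Union (27 distinct): (0,1) (0,2) (0,4) (1,0) (1,2) (1,3) (1,4) (2,0) (2,1) (2,2) (2,3) (3,0) (3,1) (3,2) (3,3) (3,4) (3,5) (4,1) (4,2) (4,3) (4,4) (4,5) (5,0) (5,1) (5,3) (5,4) (5,5)

Answer: 27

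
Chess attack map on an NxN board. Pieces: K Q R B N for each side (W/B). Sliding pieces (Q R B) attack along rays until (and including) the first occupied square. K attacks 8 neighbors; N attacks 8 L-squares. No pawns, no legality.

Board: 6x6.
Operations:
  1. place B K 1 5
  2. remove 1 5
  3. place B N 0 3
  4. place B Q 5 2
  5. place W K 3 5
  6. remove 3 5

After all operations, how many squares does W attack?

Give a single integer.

Answer: 0

Derivation:
Op 1: place BK@(1,5)
Op 2: remove (1,5)
Op 3: place BN@(0,3)
Op 4: place BQ@(5,2)
Op 5: place WK@(3,5)
Op 6: remove (3,5)
Per-piece attacks for W:
Union (0 distinct): (none)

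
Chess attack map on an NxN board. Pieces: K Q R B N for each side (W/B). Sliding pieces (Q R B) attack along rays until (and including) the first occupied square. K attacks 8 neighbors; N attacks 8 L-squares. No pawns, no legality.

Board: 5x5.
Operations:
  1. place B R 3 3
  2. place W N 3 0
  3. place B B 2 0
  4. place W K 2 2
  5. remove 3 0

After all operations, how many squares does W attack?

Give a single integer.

Answer: 8

Derivation:
Op 1: place BR@(3,3)
Op 2: place WN@(3,0)
Op 3: place BB@(2,0)
Op 4: place WK@(2,2)
Op 5: remove (3,0)
Per-piece attacks for W:
  WK@(2,2): attacks (2,3) (2,1) (3,2) (1,2) (3,3) (3,1) (1,3) (1,1)
Union (8 distinct): (1,1) (1,2) (1,3) (2,1) (2,3) (3,1) (3,2) (3,3)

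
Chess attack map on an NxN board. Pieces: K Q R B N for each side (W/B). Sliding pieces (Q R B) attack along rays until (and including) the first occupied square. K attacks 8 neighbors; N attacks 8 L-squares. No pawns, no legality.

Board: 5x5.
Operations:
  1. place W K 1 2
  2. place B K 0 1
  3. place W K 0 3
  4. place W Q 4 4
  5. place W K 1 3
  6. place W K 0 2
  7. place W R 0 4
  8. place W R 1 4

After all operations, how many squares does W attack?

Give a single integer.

Answer: 20

Derivation:
Op 1: place WK@(1,2)
Op 2: place BK@(0,1)
Op 3: place WK@(0,3)
Op 4: place WQ@(4,4)
Op 5: place WK@(1,3)
Op 6: place WK@(0,2)
Op 7: place WR@(0,4)
Op 8: place WR@(1,4)
Per-piece attacks for W:
  WK@(0,2): attacks (0,3) (0,1) (1,2) (1,3) (1,1)
  WK@(0,3): attacks (0,4) (0,2) (1,3) (1,4) (1,2)
  WR@(0,4): attacks (0,3) (1,4) [ray(0,-1) blocked at (0,3); ray(1,0) blocked at (1,4)]
  WK@(1,2): attacks (1,3) (1,1) (2,2) (0,2) (2,3) (2,1) (0,3) (0,1)
  WK@(1,3): attacks (1,4) (1,2) (2,3) (0,3) (2,4) (2,2) (0,4) (0,2)
  WR@(1,4): attacks (1,3) (2,4) (3,4) (4,4) (0,4) [ray(0,-1) blocked at (1,3); ray(1,0) blocked at (4,4); ray(-1,0) blocked at (0,4)]
  WQ@(4,4): attacks (4,3) (4,2) (4,1) (4,0) (3,4) (2,4) (1,4) (3,3) (2,2) (1,1) (0,0) [ray(-1,0) blocked at (1,4)]
Union (20 distinct): (0,0) (0,1) (0,2) (0,3) (0,4) (1,1) (1,2) (1,3) (1,4) (2,1) (2,2) (2,3) (2,4) (3,3) (3,4) (4,0) (4,1) (4,2) (4,3) (4,4)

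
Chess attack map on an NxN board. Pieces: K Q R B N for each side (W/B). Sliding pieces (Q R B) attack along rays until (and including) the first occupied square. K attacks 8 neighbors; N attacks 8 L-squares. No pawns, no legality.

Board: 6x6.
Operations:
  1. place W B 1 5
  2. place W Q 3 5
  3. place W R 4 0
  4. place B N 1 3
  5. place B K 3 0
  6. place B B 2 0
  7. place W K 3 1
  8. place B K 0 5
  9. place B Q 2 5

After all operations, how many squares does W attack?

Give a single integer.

Op 1: place WB@(1,5)
Op 2: place WQ@(3,5)
Op 3: place WR@(4,0)
Op 4: place BN@(1,3)
Op 5: place BK@(3,0)
Op 6: place BB@(2,0)
Op 7: place WK@(3,1)
Op 8: place BK@(0,5)
Op 9: place BQ@(2,5)
Per-piece attacks for W:
  WB@(1,5): attacks (2,4) (3,3) (4,2) (5,1) (0,4)
  WK@(3,1): attacks (3,2) (3,0) (4,1) (2,1) (4,2) (4,0) (2,2) (2,0)
  WQ@(3,5): attacks (3,4) (3,3) (3,2) (3,1) (4,5) (5,5) (2,5) (4,4) (5,3) (2,4) (1,3) [ray(0,-1) blocked at (3,1); ray(-1,0) blocked at (2,5); ray(-1,-1) blocked at (1,3)]
  WR@(4,0): attacks (4,1) (4,2) (4,3) (4,4) (4,5) (5,0) (3,0) [ray(-1,0) blocked at (3,0)]
Union (22 distinct): (0,4) (1,3) (2,0) (2,1) (2,2) (2,4) (2,5) (3,0) (3,1) (3,2) (3,3) (3,4) (4,0) (4,1) (4,2) (4,3) (4,4) (4,5) (5,0) (5,1) (5,3) (5,5)

Answer: 22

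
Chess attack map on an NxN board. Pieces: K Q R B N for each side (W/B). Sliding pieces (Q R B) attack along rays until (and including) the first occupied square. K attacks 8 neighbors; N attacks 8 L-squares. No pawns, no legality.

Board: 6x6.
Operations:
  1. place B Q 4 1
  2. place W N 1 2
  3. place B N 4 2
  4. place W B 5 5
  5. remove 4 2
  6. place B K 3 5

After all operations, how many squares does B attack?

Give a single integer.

Op 1: place BQ@(4,1)
Op 2: place WN@(1,2)
Op 3: place BN@(4,2)
Op 4: place WB@(5,5)
Op 5: remove (4,2)
Op 6: place BK@(3,5)
Per-piece attacks for B:
  BK@(3,5): attacks (3,4) (4,5) (2,5) (4,4) (2,4)
  BQ@(4,1): attacks (4,2) (4,3) (4,4) (4,5) (4,0) (5,1) (3,1) (2,1) (1,1) (0,1) (5,2) (5,0) (3,2) (2,3) (1,4) (0,5) (3,0)
Union (20 distinct): (0,1) (0,5) (1,1) (1,4) (2,1) (2,3) (2,4) (2,5) (3,0) (3,1) (3,2) (3,4) (4,0) (4,2) (4,3) (4,4) (4,5) (5,0) (5,1) (5,2)

Answer: 20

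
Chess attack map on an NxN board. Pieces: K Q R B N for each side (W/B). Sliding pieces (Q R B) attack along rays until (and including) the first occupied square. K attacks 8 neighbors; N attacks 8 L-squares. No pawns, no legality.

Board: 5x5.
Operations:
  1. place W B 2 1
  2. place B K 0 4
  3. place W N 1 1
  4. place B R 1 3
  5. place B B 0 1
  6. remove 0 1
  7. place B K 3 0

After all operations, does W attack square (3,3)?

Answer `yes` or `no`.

Answer: no

Derivation:
Op 1: place WB@(2,1)
Op 2: place BK@(0,4)
Op 3: place WN@(1,1)
Op 4: place BR@(1,3)
Op 5: place BB@(0,1)
Op 6: remove (0,1)
Op 7: place BK@(3,0)
Per-piece attacks for W:
  WN@(1,1): attacks (2,3) (3,2) (0,3) (3,0)
  WB@(2,1): attacks (3,2) (4,3) (3,0) (1,2) (0,3) (1,0) [ray(1,-1) blocked at (3,0)]
W attacks (3,3): no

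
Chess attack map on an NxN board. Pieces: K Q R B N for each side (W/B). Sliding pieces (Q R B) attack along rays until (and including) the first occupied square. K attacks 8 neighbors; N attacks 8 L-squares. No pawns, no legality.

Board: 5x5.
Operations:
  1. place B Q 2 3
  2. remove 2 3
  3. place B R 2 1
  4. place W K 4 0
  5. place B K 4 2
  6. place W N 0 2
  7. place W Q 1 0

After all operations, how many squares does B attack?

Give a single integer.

Answer: 11

Derivation:
Op 1: place BQ@(2,3)
Op 2: remove (2,3)
Op 3: place BR@(2,1)
Op 4: place WK@(4,0)
Op 5: place BK@(4,2)
Op 6: place WN@(0,2)
Op 7: place WQ@(1,0)
Per-piece attacks for B:
  BR@(2,1): attacks (2,2) (2,3) (2,4) (2,0) (3,1) (4,1) (1,1) (0,1)
  BK@(4,2): attacks (4,3) (4,1) (3,2) (3,3) (3,1)
Union (11 distinct): (0,1) (1,1) (2,0) (2,2) (2,3) (2,4) (3,1) (3,2) (3,3) (4,1) (4,3)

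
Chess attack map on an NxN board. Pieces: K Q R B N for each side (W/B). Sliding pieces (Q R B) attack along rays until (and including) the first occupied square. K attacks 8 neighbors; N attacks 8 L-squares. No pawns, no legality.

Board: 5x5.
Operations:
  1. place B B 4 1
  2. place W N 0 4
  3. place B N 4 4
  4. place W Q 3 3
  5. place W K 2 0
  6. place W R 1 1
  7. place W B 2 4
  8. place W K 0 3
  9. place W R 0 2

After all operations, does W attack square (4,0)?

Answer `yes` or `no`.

Op 1: place BB@(4,1)
Op 2: place WN@(0,4)
Op 3: place BN@(4,4)
Op 4: place WQ@(3,3)
Op 5: place WK@(2,0)
Op 6: place WR@(1,1)
Op 7: place WB@(2,4)
Op 8: place WK@(0,3)
Op 9: place WR@(0,2)
Per-piece attacks for W:
  WR@(0,2): attacks (0,3) (0,1) (0,0) (1,2) (2,2) (3,2) (4,2) [ray(0,1) blocked at (0,3)]
  WK@(0,3): attacks (0,4) (0,2) (1,3) (1,4) (1,2)
  WN@(0,4): attacks (1,2) (2,3)
  WR@(1,1): attacks (1,2) (1,3) (1,4) (1,0) (2,1) (3,1) (4,1) (0,1) [ray(1,0) blocked at (4,1)]
  WK@(2,0): attacks (2,1) (3,0) (1,0) (3,1) (1,1)
  WB@(2,4): attacks (3,3) (1,3) (0,2) [ray(1,-1) blocked at (3,3); ray(-1,-1) blocked at (0,2)]
  WQ@(3,3): attacks (3,4) (3,2) (3,1) (3,0) (4,3) (2,3) (1,3) (0,3) (4,4) (4,2) (2,4) (2,2) (1,1) [ray(-1,0) blocked at (0,3); ray(1,1) blocked at (4,4); ray(-1,1) blocked at (2,4); ray(-1,-1) blocked at (1,1)]
W attacks (4,0): no

Answer: no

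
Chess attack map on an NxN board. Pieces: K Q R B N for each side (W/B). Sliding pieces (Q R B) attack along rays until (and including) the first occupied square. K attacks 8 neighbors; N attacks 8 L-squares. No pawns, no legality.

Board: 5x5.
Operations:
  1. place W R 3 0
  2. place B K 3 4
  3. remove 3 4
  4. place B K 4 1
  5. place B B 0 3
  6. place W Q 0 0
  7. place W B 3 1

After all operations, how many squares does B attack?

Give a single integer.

Answer: 8

Derivation:
Op 1: place WR@(3,0)
Op 2: place BK@(3,4)
Op 3: remove (3,4)
Op 4: place BK@(4,1)
Op 5: place BB@(0,3)
Op 6: place WQ@(0,0)
Op 7: place WB@(3,1)
Per-piece attacks for B:
  BB@(0,3): attacks (1,4) (1,2) (2,1) (3,0) [ray(1,-1) blocked at (3,0)]
  BK@(4,1): attacks (4,2) (4,0) (3,1) (3,2) (3,0)
Union (8 distinct): (1,2) (1,4) (2,1) (3,0) (3,1) (3,2) (4,0) (4,2)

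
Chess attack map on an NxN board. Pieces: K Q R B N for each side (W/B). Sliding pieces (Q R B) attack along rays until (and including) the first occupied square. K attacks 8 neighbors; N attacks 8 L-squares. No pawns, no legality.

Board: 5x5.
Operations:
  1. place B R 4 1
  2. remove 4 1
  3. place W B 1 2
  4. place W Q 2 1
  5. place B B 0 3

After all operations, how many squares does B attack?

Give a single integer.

Answer: 2

Derivation:
Op 1: place BR@(4,1)
Op 2: remove (4,1)
Op 3: place WB@(1,2)
Op 4: place WQ@(2,1)
Op 5: place BB@(0,3)
Per-piece attacks for B:
  BB@(0,3): attacks (1,4) (1,2) [ray(1,-1) blocked at (1,2)]
Union (2 distinct): (1,2) (1,4)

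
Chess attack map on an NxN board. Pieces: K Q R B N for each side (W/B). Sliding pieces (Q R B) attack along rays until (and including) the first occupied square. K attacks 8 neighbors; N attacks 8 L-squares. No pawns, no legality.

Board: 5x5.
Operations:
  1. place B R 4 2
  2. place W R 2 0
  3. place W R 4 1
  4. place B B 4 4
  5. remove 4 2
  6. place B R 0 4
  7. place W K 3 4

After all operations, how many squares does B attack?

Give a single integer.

Answer: 10

Derivation:
Op 1: place BR@(4,2)
Op 2: place WR@(2,0)
Op 3: place WR@(4,1)
Op 4: place BB@(4,4)
Op 5: remove (4,2)
Op 6: place BR@(0,4)
Op 7: place WK@(3,4)
Per-piece attacks for B:
  BR@(0,4): attacks (0,3) (0,2) (0,1) (0,0) (1,4) (2,4) (3,4) [ray(1,0) blocked at (3,4)]
  BB@(4,4): attacks (3,3) (2,2) (1,1) (0,0)
Union (10 distinct): (0,0) (0,1) (0,2) (0,3) (1,1) (1,4) (2,2) (2,4) (3,3) (3,4)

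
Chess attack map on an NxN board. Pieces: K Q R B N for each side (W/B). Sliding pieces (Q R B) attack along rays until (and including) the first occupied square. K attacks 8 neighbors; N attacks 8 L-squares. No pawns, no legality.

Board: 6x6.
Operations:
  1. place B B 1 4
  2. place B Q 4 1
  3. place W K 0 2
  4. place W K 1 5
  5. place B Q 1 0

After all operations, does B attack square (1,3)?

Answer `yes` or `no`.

Op 1: place BB@(1,4)
Op 2: place BQ@(4,1)
Op 3: place WK@(0,2)
Op 4: place WK@(1,5)
Op 5: place BQ@(1,0)
Per-piece attacks for B:
  BQ@(1,0): attacks (1,1) (1,2) (1,3) (1,4) (2,0) (3,0) (4,0) (5,0) (0,0) (2,1) (3,2) (4,3) (5,4) (0,1) [ray(0,1) blocked at (1,4)]
  BB@(1,4): attacks (2,5) (2,3) (3,2) (4,1) (0,5) (0,3) [ray(1,-1) blocked at (4,1)]
  BQ@(4,1): attacks (4,2) (4,3) (4,4) (4,5) (4,0) (5,1) (3,1) (2,1) (1,1) (0,1) (5,2) (5,0) (3,2) (2,3) (1,4) (3,0) [ray(-1,1) blocked at (1,4)]
B attacks (1,3): yes

Answer: yes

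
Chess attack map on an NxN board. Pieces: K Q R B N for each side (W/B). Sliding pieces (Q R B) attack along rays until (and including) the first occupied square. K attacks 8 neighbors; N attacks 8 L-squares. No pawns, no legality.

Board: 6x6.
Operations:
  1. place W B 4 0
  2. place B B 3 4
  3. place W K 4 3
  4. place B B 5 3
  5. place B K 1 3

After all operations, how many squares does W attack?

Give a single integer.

Answer: 12

Derivation:
Op 1: place WB@(4,0)
Op 2: place BB@(3,4)
Op 3: place WK@(4,3)
Op 4: place BB@(5,3)
Op 5: place BK@(1,3)
Per-piece attacks for W:
  WB@(4,0): attacks (5,1) (3,1) (2,2) (1,3) [ray(-1,1) blocked at (1,3)]
  WK@(4,3): attacks (4,4) (4,2) (5,3) (3,3) (5,4) (5,2) (3,4) (3,2)
Union (12 distinct): (1,3) (2,2) (3,1) (3,2) (3,3) (3,4) (4,2) (4,4) (5,1) (5,2) (5,3) (5,4)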